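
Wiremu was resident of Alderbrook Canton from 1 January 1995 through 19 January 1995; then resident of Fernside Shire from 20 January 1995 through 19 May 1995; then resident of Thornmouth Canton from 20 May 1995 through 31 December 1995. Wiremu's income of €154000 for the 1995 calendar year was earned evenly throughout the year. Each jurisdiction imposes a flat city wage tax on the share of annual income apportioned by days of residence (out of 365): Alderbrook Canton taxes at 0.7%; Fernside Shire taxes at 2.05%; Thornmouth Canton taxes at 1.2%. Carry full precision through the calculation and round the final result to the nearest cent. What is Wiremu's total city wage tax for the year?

€2238.27

Alderbrook Canton, 1 January – 19 January 1995: 19 days → €154000 × 0.7% × 19/365 = €56.1151
Fernside Shire, 20 January – 19 May 1995: 120 days → €154000 × 2.05% × 120/365 = €1037.9178
Thornmouth Canton, 20 May – 31 December 1995: 226 days → €154000 × 1.2% × 226/365 = €1144.2411
Total = €2238.2740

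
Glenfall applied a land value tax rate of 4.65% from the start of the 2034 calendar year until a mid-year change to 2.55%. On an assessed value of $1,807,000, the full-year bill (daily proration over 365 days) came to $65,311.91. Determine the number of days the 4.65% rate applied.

Let d = days at the first rate; then 365 − d days at the second rate.
$1,807,000 × [4.65%·d + 2.55%·(365−d)] / 365 = $65,311.91
Solving gives d = 185, so the new rate took effect on 5 Jul 2034.

185 days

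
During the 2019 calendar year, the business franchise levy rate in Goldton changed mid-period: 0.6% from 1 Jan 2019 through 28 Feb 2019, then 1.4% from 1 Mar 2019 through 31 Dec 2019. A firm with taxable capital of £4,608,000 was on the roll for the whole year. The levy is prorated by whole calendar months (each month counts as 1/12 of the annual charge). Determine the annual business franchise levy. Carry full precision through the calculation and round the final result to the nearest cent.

1 Jan – 28 Feb 2019: 2 months at 0.6% → £4,608,000 × 0.6% × 2/12 = £4,608.0000
1 Mar – 31 Dec 2019: 10 months at 1.4% → £4,608,000 × 1.4% × 10/12 = £53,760.0000
Total = £58,368.0000

£58,368.00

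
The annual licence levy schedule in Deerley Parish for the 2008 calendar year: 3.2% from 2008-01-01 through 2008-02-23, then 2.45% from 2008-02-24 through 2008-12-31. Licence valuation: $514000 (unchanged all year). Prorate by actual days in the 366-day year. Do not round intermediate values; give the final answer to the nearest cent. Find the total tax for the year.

$13161.77

2008-01-01 to 2008-02-23: 54 days at 3.2% → $514000 × 3.2% × 54/366 = $2426.7541
2008-02-24 to 2008-12-31: 312 days at 2.45% → $514000 × 2.45% × 312/366 = $10735.0164
Total = $13161.7705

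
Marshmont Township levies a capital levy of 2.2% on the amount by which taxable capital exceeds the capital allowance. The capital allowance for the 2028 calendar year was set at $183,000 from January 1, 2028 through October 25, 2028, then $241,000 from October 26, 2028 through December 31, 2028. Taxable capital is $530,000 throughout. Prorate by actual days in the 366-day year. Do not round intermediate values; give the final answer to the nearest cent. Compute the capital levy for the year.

January 1 – October 25, 2028: 299 days, exemption $183,000 → ($530,000 − $183,000) × 2.2% × 299/366 = $6,236.5191
October 26 – December 31, 2028: 67 days, exemption $241,000 → ($530,000 − $241,000) × 2.2% × 67/366 = $1,163.8962
Total = $7,400.4153

$7,400.42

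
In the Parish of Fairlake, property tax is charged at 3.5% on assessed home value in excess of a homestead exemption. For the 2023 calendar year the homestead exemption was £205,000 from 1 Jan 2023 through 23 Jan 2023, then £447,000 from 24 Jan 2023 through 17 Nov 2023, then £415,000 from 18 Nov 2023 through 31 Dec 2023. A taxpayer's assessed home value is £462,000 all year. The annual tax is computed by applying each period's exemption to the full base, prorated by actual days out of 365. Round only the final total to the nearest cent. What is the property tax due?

1 Jan – 23 Jan 2023: 23 days, exemption £205,000 → (£462,000 − £205,000) × 3.5% × 23/365 = £566.8082
24 Jan – 17 Nov 2023: 298 days, exemption £447,000 → (£462,000 − £447,000) × 3.5% × 298/365 = £428.6301
18 Nov – 31 Dec 2023: 44 days, exemption £415,000 → (£462,000 − £415,000) × 3.5% × 44/365 = £198.3014
Total = £1,193.7397

£1,193.74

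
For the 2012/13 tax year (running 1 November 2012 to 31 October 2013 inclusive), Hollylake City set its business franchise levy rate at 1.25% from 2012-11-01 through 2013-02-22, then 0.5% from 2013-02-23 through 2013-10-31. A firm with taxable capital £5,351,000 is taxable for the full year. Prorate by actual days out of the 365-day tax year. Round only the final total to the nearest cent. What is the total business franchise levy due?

2012-11-01 to 2013-02-22: 114 days at 1.25% → £5,351,000 × 1.25% × 114/365 = £20,890.8904
2013-02-23 to 2013-10-31: 251 days at 0.5% → £5,351,000 × 0.5% × 251/365 = £18,398.6438
Total = £39,289.5342

£39,289.53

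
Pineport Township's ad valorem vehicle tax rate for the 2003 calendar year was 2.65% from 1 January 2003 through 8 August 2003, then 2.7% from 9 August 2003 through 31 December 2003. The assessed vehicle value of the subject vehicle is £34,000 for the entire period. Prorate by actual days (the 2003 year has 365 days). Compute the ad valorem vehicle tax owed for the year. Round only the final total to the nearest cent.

£907.75

1 January – 8 August 2003: 220 days at 2.65% → £34,000 × 2.65% × 220/365 = £543.0685
9 August – 31 December 2003: 145 days at 2.7% → £34,000 × 2.7% × 145/365 = £364.6849
Total = £907.7534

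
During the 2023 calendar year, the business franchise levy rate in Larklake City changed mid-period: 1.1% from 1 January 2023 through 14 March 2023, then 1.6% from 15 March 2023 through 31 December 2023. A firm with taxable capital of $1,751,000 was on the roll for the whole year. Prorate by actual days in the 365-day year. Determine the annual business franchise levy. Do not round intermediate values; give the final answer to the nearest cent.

$26,265.00

1 January – 14 March 2023: 73 days at 1.1% → $1,751,000 × 1.1% × 73/365 = $3,852.2000
15 March – 31 December 2023: 292 days at 1.6% → $1,751,000 × 1.6% × 292/365 = $22,412.8000
Total = $26,265.0000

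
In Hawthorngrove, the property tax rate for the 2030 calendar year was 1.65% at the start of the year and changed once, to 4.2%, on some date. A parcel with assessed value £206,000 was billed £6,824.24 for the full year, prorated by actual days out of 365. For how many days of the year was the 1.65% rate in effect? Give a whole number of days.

127 days

Let d = days at the first rate; then 365 − d days at the second rate.
£206,000 × [1.65%·d + 4.2%·(365−d)] / 365 = £6,824.24
Solving gives d = 127, so the new rate took effect on 8 May 2030.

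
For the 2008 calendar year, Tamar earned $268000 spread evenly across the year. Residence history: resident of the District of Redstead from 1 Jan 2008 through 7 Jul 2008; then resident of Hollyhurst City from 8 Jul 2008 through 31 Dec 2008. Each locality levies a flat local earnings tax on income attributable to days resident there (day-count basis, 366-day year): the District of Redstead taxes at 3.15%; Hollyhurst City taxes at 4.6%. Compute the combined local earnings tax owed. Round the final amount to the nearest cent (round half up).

The District of Redstead, 1 Jan – 7 Jul 2008: 189 days → $268000 × 3.15% × 189/366 = $4359.3934
Hollyhurst City, 8 Jul – 31 Dec 2008: 177 days → $268000 × 4.6% × 177/366 = $5961.9016
Total = $10321.2951

$10321.30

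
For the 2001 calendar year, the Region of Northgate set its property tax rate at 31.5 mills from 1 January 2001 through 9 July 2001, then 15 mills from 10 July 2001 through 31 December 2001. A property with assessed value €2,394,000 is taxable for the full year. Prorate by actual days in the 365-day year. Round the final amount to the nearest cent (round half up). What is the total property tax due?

€56,472.16

1 January – 9 July 2001: 190 days at 31.5 mills → €2,394,000 × 3.15% × 190/365 = €39,255.0411
10 July – 31 December 2001: 175 days at 15 mills → €2,394,000 × 1.5% × 175/365 = €17,217.1233
Total = €56,472.1644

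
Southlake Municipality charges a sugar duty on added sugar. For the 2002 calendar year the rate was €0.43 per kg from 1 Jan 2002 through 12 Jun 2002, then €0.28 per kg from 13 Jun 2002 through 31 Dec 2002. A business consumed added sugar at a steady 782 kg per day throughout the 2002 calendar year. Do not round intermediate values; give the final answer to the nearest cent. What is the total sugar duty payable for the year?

€99,040.30

1 Jan – 12 Jun 2002: 163 days × 782 kg/day = 127,466 kg at €0.43/kg → €54,810.38
13 Jun – 31 Dec 2002: 202 days × 782 kg/day = 157,964 kg at €0.28/kg → €44,229.92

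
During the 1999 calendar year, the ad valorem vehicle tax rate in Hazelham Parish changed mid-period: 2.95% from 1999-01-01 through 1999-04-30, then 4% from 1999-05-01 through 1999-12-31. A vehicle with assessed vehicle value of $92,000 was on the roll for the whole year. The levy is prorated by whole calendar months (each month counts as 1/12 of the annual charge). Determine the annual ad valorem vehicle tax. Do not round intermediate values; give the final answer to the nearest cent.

1999-01-01 to 1999-04-30: 4 months at 2.95% → $92,000 × 2.95% × 4/12 = $904.6667
1999-05-01 to 1999-12-31: 8 months at 4% → $92,000 × 4% × 8/12 = $2,453.3333
Total = $3,358.0000

$3,358.00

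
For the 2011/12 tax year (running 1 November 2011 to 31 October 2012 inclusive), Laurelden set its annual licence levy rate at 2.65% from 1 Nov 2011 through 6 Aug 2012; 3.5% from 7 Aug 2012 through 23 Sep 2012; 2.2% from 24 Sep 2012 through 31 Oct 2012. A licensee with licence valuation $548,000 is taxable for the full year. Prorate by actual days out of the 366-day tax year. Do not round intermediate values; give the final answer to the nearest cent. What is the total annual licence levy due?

1 Nov 2011 – 6 Aug 2012: 280 days at 2.65% → $548,000 × 2.65% × 280/366 = $11,109.7268
7 Aug – 23 Sep 2012: 48 days at 3.5% → $548,000 × 3.5% × 48/366 = $2,515.4098
24 Sep – 31 Oct 2012: 38 days at 2.2% → $548,000 × 2.2% × 38/366 = $1,251.7158
Total = $14,876.8525

$14,876.85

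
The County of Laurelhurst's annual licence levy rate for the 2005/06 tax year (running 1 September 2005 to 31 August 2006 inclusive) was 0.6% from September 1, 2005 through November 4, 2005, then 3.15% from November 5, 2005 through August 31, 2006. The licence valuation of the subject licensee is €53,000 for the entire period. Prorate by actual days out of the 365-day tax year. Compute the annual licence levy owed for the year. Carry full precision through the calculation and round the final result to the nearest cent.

€1,428.82

September 1 – November 4, 2005: 65 days at 0.6% → €53,000 × 0.6% × 65/365 = €56.6301
November 5, 2005 – August 31, 2006: 300 days at 3.15% → €53,000 × 3.15% × 300/365 = €1,372.1918
Total = €1,428.8219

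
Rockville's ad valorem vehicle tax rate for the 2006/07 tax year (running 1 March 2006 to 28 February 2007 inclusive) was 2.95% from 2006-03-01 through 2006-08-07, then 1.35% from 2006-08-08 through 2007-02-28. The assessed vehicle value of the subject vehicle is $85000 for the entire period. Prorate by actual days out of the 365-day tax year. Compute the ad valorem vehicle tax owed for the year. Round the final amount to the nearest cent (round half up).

$1743.66

2006-03-01 to 2006-08-07: 160 days at 2.95% → $85000 × 2.95% × 160/365 = $1099.1781
2006-08-08 to 2007-02-28: 205 days at 1.35% → $85000 × 1.35% × 205/365 = $644.4863
Total = $1743.6644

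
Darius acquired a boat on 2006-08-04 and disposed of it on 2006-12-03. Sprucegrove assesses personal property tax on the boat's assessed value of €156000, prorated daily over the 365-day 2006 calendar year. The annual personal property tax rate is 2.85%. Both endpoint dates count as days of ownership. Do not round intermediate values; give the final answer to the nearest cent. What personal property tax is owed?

Days held (2006-08-04 to 2006-12-03): 122 out of 365
Tax = €156000 × 2.85% × 122/365 = €1486.0603

€1486.06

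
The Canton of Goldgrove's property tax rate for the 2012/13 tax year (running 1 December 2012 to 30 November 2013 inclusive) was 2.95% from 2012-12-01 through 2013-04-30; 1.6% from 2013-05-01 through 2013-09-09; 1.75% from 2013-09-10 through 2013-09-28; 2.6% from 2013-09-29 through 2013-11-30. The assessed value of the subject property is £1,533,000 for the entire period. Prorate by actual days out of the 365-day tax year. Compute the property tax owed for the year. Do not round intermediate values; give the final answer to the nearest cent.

£35,855.40

2012-12-01 to 2013-04-30: 151 days at 2.95% → £1,533,000 × 2.95% × 151/365 = £18,708.9000
2013-05-01 to 2013-09-09: 132 days at 1.6% → £1,533,000 × 1.6% × 132/365 = £8,870.4000
2013-09-10 to 2013-09-28: 19 days at 1.75% → £1,533,000 × 1.75% × 19/365 = £1,396.5000
2013-09-29 to 2013-11-30: 63 days at 2.6% → £1,533,000 × 2.6% × 63/365 = £6,879.6000
Total = £35,855.4000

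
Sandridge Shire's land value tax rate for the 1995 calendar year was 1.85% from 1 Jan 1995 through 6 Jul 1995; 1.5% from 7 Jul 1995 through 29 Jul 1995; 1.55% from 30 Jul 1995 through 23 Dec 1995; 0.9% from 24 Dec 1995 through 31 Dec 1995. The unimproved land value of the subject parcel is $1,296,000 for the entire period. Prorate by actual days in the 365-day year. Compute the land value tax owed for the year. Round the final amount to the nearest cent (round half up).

$21,854.47

1 Jan – 6 Jul 1995: 187 days at 1.85% → $1,296,000 × 1.85% × 187/365 = $12,283.5945
7 Jul – 29 Jul 1995: 23 days at 1.5% → $1,296,000 × 1.5% × 23/365 = $1,224.9863
30 Jul – 23 Dec 1995: 147 days at 1.55% → $1,296,000 × 1.55% × 147/365 = $8,090.2356
24 Dec – 31 Dec 1995: 8 days at 0.9% → $1,296,000 × 0.9% × 8/365 = $255.6493
Total = $21,854.4658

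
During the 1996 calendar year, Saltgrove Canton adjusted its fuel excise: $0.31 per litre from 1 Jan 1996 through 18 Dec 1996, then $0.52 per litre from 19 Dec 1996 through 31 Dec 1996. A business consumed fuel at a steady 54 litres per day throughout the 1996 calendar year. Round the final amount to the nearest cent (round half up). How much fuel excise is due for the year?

$6274.26

1 Jan – 18 Dec 1996: 353 days × 54 litres/day = 19,062 litres at $0.31/litre → $5909.22
19 Dec – 31 Dec 1996: 13 days × 54 litres/day = 702 litres at $0.52/litre → $365.04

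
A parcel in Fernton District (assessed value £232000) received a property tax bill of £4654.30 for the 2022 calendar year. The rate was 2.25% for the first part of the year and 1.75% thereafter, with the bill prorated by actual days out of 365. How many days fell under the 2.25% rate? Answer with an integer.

187 days

Let d = days at the first rate; then 365 − d days at the second rate.
£232000 × [2.25%·d + 1.75%·(365−d)] / 365 = £4654.30
Solving gives d = 187, so the new rate took effect on 7 Jul 2022.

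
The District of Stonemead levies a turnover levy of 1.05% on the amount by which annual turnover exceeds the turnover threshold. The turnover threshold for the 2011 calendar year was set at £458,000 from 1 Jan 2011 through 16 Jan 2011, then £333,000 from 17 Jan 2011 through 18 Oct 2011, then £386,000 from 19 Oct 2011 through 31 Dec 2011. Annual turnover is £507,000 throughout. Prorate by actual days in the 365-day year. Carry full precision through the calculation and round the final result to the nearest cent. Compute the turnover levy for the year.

£1,656.64

1 Jan – 16 Jan 2011: 16 days, exemption £458,000 → (£507,000 − £458,000) × 1.05% × 16/365 = £22.5534
17 Jan – 18 Oct 2011: 275 days, exemption £333,000 → (£507,000 − £333,000) × 1.05% × 275/365 = £1,376.5068
19 Oct – 31 Dec 2011: 74 days, exemption £386,000 → (£507,000 − £386,000) × 1.05% × 74/365 = £257.5808
Total = £1,656.6411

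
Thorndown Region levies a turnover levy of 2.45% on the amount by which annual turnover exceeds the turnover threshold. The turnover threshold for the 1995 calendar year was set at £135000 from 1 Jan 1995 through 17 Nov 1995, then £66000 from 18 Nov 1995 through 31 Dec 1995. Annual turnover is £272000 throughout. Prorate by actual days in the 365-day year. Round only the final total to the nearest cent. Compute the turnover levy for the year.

£3560.29

1 Jan – 17 Nov 1995: 321 days, exemption £135000 → (£272000 − £135000) × 2.45% × 321/365 = £2951.8808
18 Nov – 31 Dec 1995: 44 days, exemption £66000 → (£272000 − £66000) × 2.45% × 44/365 = £608.4055
Total = £3560.2863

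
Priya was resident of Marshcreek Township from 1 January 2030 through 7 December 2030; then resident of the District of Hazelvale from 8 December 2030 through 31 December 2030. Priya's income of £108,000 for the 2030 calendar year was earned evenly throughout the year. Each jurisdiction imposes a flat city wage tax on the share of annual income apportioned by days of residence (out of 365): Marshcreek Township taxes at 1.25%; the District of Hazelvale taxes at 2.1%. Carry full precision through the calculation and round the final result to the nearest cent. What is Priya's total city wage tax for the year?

Marshcreek Township, 1 January – 7 December 2030: 341 days → £108,000 × 1.25% × 341/365 = £1,261.2329
The District of Hazelvale, 8 December – 31 December 2030: 24 days → £108,000 × 2.1% × 24/365 = £149.1288
Total = £1,410.3616

£1,410.36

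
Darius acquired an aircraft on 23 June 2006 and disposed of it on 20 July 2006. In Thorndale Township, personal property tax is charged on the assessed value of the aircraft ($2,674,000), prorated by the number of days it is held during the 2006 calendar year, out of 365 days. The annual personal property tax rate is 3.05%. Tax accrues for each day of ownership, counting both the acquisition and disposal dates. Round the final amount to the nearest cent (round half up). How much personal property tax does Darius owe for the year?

Days held (23 June – 20 July 2006): 28 out of 365
Tax = $2,674,000 × 3.05% × 28/365 = $6,256.4274

$6,256.43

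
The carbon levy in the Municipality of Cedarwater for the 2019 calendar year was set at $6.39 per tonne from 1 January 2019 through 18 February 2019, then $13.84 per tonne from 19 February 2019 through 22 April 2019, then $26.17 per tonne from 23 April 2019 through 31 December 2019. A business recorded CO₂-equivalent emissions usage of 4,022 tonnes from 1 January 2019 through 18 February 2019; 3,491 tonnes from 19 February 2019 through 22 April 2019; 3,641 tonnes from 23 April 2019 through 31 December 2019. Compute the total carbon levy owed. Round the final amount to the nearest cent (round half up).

$169,300.99

1 January – 18 February 2019: 4,022 tonnes at $6.39/tonne → $25,700.58
19 February – 22 April 2019: 3,491 tonnes at $13.84/tonne → $48,315.44
23 April – 31 December 2019: 3,641 tonnes at $26.17/tonne → $95,284.97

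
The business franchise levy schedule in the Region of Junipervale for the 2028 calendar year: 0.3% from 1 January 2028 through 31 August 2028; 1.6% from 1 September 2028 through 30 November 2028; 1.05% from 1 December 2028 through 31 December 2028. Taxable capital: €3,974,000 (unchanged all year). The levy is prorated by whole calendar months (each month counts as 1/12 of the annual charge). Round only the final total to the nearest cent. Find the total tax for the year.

1 January – 31 August 2028: 8 months at 0.3% → €3,974,000 × 0.3% × 8/12 = €7,948.0000
1 September – 30 November 2028: 3 months at 1.6% → €3,974,000 × 1.6% × 3/12 = €15,896.0000
1 December – 31 December 2028: 1 month at 1.05% → €3,974,000 × 1.05% × 1/12 = €3,477.2500
Total = €27,321.2500

€27,321.25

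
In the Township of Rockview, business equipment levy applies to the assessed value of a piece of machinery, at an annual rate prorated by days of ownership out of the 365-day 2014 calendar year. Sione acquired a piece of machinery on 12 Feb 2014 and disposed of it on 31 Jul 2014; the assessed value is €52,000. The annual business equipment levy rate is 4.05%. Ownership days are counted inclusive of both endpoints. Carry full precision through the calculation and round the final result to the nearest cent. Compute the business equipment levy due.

€980.88

Days held (12 Feb – 31 Jul 2014): 170 out of 365
Tax = €52,000 × 4.05% × 170/365 = €980.8767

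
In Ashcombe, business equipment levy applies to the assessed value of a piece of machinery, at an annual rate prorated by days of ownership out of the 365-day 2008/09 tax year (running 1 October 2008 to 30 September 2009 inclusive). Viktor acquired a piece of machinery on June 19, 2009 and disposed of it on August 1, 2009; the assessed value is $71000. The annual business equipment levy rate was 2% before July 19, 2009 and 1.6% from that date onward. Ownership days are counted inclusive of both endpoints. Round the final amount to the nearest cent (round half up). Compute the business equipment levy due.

June 19 – July 18, 2009: 30 days at 2% → $71000 × 2% × 30/365 = $116.7123
July 19 – August 1, 2009: 14 days at 1.6% → $71000 × 1.6% × 14/365 = $43.5726
Total = $160.2849

$160.28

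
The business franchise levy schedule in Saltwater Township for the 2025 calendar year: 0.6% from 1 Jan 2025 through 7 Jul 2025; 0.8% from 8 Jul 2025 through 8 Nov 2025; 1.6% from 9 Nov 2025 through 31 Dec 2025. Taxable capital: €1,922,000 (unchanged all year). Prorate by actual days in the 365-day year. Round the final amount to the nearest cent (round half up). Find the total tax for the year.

1 Jan – 7 Jul 2025: 188 days at 0.6% → €1,922,000 × 0.6% × 188/365 = €5,939.7699
8 Jul – 8 Nov 2025: 124 days at 0.8% → €1,922,000 × 0.8% × 124/365 = €5,223.6274
9 Nov – 31 Dec 2025: 53 days at 1.6% → €1,922,000 × 1.6% × 53/365 = €4,465.3589
Total = €15,628.7562

€15,628.76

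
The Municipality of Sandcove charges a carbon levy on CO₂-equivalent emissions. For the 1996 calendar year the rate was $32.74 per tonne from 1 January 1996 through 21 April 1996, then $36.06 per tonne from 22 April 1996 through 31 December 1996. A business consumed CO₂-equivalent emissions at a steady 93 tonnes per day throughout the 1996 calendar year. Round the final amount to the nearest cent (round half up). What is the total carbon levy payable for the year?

1 January – 21 April 1996: 112 days × 93 tonnes/day = 10,416 tonnes at $32.74/tonne → $341,019.84
22 April – 31 December 1996: 254 days × 93 tonnes/day = 23,622 tonnes at $36.06/tonne → $851,809.32

$1,192,829.16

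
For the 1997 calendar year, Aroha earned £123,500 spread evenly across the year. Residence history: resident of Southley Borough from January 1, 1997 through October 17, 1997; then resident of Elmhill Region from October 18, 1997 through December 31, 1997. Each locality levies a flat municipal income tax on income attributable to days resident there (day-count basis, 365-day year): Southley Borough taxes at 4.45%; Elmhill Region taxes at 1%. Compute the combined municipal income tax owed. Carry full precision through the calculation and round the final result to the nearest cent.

Southley Borough, January 1 – October 17, 1997: 290 days → £123,500 × 4.45% × 290/365 = £4,366.4863
Elmhill Region, October 18 – December 31, 1997: 75 days → £123,500 × 1% × 75/365 = £253.7671
Total = £4,620.2534

£4,620.25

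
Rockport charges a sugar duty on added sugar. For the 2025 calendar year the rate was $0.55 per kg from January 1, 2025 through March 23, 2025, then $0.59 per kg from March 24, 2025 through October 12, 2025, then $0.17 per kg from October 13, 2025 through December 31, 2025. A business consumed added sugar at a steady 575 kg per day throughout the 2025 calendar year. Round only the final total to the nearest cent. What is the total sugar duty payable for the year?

$102,620.25

January 1 – March 23, 2025: 82 days × 575 kg/day = 47,150 kg at $0.55/kg → $25,932.50
March 24 – October 12, 2025: 203 days × 575 kg/day = 116,725 kg at $0.59/kg → $68,867.75
October 13 – December 31, 2025: 80 days × 575 kg/day = 46,000 kg at $0.17/kg → $7,820.00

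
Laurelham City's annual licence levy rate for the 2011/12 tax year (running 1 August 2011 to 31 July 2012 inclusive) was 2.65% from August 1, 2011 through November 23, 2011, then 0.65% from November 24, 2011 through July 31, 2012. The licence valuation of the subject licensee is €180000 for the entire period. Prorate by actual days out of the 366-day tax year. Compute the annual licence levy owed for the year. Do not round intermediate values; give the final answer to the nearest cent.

August 1 – November 23, 2011: 115 days at 2.65% → €180000 × 2.65% × 115/366 = €1498.7705
November 24, 2011 – July 31, 2012: 251 days at 0.65% → €180000 × 0.65% × 251/366 = €802.3770
Total = €2301.1475

€2301.15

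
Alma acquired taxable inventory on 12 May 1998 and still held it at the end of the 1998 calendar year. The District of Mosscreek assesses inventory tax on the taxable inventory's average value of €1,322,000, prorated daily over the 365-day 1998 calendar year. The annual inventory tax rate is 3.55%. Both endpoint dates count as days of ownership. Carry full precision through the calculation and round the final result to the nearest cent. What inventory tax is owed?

Days held (12 May – 31 Dec 1998): 234 out of 365
Tax = €1,322,000 × 3.55% × 234/365 = €30,087.2712

€30,087.27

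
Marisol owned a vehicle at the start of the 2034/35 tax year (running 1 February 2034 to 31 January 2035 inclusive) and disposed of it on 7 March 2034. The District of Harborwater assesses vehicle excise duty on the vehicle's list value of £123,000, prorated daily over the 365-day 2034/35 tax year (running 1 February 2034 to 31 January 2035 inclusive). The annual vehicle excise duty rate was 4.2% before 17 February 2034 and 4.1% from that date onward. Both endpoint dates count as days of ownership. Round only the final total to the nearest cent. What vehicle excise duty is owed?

1 February – 16 February 2034: 16 days at 4.2% → £123,000 × 4.2% × 16/365 = £226.4548
17 February – 7 March 2034: 19 days at 4.1% → £123,000 × 4.1% × 19/365 = £262.5123
Total = £488.9671

£488.97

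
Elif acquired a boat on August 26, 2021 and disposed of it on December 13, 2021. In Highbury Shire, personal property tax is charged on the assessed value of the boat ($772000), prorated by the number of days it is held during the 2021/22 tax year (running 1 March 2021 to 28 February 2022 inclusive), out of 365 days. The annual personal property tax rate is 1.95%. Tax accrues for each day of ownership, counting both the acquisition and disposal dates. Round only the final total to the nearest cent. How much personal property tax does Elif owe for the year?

Days held (August 26 – December 13, 2021): 110 out of 365
Tax = $772000 × 1.95% × 110/365 = $4536.8219

$4536.82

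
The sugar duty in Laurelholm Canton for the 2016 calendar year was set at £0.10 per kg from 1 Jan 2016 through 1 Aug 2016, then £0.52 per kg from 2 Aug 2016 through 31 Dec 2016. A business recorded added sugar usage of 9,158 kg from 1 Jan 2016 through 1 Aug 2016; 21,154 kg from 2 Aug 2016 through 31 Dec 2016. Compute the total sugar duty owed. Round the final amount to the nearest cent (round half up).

£11915.88

1 Jan – 1 Aug 2016: 9,158 kg at £0.10/kg → £915.80
2 Aug – 31 Dec 2016: 21,154 kg at £0.52/kg → £11000.08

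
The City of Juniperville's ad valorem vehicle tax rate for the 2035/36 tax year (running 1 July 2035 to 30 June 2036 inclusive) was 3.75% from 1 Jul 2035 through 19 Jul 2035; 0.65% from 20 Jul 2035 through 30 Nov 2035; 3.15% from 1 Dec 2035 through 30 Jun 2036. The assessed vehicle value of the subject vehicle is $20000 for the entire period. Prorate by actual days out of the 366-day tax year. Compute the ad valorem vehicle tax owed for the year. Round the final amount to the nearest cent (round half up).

1 Jul – 19 Jul 2035: 19 days at 3.75% → $20000 × 3.75% × 19/366 = $38.9344
20 Jul – 30 Nov 2035: 134 days at 0.65% → $20000 × 0.65% × 134/366 = $47.5956
1 Dec 2035 – 30 Jun 2036: 213 days at 3.15% → $20000 × 3.15% × 213/366 = $366.6393
Total = $453.1694

$453.17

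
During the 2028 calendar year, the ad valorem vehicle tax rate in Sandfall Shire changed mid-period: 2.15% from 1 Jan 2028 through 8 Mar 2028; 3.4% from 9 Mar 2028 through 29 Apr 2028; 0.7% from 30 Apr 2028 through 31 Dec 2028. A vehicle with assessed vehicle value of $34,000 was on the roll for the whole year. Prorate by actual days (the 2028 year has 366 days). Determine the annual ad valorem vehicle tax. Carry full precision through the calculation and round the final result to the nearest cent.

$460.02

1 Jan – 8 Mar 2028: 68 days at 2.15% → $34,000 × 2.15% × 68/366 = $135.8142
9 Mar – 29 Apr 2028: 52 days at 3.4% → $34,000 × 3.4% × 52/366 = $164.2404
30 Apr – 31 Dec 2028: 246 days at 0.7% → $34,000 × 0.7% × 246/366 = $159.9672
Total = $460.0219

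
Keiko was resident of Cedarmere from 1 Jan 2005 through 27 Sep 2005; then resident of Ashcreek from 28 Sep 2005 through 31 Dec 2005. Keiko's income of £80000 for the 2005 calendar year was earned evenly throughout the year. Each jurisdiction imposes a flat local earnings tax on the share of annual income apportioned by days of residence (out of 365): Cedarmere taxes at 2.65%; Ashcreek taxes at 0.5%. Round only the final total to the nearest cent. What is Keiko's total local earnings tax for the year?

£1672.33

Cedarmere, 1 Jan – 27 Sep 2005: 270 days → £80000 × 2.65% × 270/365 = £1568.2192
Ashcreek, 28 Sep – 31 Dec 2005: 95 days → £80000 × 0.5% × 95/365 = £104.1096
Total = £1672.3288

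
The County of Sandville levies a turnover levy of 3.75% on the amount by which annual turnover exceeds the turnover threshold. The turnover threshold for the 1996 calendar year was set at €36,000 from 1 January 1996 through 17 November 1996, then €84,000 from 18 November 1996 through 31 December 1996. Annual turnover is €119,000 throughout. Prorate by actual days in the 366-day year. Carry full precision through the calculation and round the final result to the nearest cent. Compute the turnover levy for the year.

€2,896.11

1 January – 17 November 1996: 322 days, exemption €36,000 → (€119,000 − €36,000) × 3.75% × 322/366 = €2,738.3197
18 November – 31 December 1996: 44 days, exemption €84,000 → (€119,000 − €84,000) × 3.75% × 44/366 = €157.7869
Total = €2,896.1066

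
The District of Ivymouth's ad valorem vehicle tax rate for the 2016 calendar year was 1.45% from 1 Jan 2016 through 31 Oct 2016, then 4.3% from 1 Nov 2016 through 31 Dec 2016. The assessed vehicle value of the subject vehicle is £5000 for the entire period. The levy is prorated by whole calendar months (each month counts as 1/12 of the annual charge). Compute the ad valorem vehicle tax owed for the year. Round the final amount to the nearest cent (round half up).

£96.25

1 Jan – 31 Oct 2016: 10 months at 1.45% → £5000 × 1.45% × 10/12 = £60.4167
1 Nov – 31 Dec 2016: 2 months at 4.3% → £5000 × 4.3% × 2/12 = £35.8333
Total = £96.2500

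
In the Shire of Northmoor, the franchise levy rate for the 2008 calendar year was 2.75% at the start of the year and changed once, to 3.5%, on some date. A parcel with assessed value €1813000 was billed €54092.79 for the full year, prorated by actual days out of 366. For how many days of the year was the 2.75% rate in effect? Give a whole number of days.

252 days

Let d = days at the first rate; then 366 − d days at the second rate.
€1813000 × [2.75%·d + 3.5%·(366−d)] / 366 = €54092.79
Solving gives d = 252, so the new rate took effect on September 9, 2008.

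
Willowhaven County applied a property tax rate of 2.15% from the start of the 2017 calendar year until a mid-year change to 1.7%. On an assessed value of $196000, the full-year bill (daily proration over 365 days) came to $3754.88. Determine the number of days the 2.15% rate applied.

Let d = days at the first rate; then 365 − d days at the second rate.
$196000 × [2.15%·d + 1.7%·(365−d)] / 365 = $3754.88
Solving gives d = 175, so the new rate took effect on June 25, 2017.

175 days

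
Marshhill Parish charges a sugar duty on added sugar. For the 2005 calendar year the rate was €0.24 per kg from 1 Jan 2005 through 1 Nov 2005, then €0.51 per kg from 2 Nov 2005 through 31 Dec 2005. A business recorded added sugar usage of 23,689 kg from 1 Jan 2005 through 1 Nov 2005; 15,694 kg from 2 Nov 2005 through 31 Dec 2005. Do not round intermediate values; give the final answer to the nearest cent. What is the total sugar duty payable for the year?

€13,689.30

1 Jan – 1 Nov 2005: 23,689 kg at €0.24/kg → €5,685.36
2 Nov – 31 Dec 2005: 15,694 kg at €0.51/kg → €8,003.94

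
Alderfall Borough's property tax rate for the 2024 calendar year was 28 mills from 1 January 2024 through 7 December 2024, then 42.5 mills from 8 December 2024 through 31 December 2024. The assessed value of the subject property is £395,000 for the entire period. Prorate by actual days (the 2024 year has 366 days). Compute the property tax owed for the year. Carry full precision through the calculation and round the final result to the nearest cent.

£11,435.57

1 January – 7 December 2024: 342 days at 28 mills → £395,000 × 2.8% × 342/366 = £10,334.7541
8 December – 31 December 2024: 24 days at 42.5 mills → £395,000 × 4.25% × 24/366 = £1,100.8197
Total = £11,435.5738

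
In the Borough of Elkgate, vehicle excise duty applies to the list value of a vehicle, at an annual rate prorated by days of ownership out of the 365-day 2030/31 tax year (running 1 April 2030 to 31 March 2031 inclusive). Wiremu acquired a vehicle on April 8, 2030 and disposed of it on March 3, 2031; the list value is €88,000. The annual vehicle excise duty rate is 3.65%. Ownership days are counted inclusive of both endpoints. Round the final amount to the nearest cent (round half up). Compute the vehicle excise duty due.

Days held (April 8, 2030 – March 3, 2031): 330 out of 365
Tax = €88,000 × 3.65% × 330/365 = €2,904.0000

€2,904.00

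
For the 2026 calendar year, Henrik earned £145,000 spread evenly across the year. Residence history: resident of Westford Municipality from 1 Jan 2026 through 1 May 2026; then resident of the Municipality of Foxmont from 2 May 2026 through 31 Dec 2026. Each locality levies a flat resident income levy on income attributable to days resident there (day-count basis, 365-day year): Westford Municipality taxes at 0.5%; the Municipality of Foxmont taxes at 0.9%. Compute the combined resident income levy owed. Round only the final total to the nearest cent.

£1,112.73

Westford Municipality, 1 Jan – 1 May 2026: 121 days → £145,000 × 0.5% × 121/365 = £240.3425
The Municipality of Foxmont, 2 May – 31 Dec 2026: 244 days → £145,000 × 0.9% × 244/365 = £872.3836
Total = £1,112.7260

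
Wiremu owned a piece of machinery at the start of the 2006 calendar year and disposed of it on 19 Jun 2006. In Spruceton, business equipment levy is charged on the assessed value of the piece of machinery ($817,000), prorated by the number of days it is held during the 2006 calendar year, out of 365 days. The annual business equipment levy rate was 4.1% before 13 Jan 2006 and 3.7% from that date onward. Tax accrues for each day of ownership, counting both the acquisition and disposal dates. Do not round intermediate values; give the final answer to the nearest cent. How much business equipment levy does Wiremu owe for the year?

1 Jan – 12 Jan 2006: 12 days at 4.1% → $817,000 × 4.1% × 12/365 = $1,101.2712
13 Jan – 19 Jun 2006: 158 days at 3.7% → $817,000 × 3.7% × 158/365 = $13,085.4301
Total = $14,186.7014

$14,186.70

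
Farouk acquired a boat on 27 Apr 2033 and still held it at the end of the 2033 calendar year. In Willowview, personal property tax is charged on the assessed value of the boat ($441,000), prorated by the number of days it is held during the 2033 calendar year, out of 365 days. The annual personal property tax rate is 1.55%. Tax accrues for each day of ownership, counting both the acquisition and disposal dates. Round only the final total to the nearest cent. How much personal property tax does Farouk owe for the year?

$4,663.12

Days held (27 Apr – 31 Dec 2033): 249 out of 365
Tax = $441,000 × 1.55% × 249/365 = $4,663.1219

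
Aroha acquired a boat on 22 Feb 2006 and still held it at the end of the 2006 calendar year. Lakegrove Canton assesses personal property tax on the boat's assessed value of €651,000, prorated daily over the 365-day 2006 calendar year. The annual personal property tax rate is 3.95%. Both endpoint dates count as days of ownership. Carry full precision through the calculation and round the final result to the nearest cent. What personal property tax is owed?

€22,051.06

Days held (22 Feb – 31 Dec 2006): 313 out of 365
Tax = €651,000 × 3.95% × 313/365 = €22,051.0644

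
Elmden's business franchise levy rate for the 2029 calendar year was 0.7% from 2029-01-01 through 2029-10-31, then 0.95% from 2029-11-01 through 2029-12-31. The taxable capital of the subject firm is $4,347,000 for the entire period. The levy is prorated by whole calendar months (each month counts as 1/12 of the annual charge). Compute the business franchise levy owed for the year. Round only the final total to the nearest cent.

$32,240.25

2029-01-01 to 2029-10-31: 10 months at 0.7% → $4,347,000 × 0.7% × 10/12 = $25,357.5000
2029-11-01 to 2029-12-31: 2 months at 0.95% → $4,347,000 × 0.95% × 2/12 = $6,882.7500
Total = $32,240.2500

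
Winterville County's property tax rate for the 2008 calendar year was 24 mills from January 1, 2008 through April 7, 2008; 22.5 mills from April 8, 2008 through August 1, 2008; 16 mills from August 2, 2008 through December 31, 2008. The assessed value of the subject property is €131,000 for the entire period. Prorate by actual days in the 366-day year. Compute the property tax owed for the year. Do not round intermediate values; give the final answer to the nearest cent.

€2,646.49

January 1 – April 7, 2008: 98 days at 24 mills → €131,000 × 2.4% × 98/366 = €841.8361
April 8 – August 1, 2008: 116 days at 22.5 mills → €131,000 × 2.25% × 116/366 = €934.1803
August 2 – December 31, 2008: 152 days at 16 mills → €131,000 × 1.6% × 152/366 = €870.4699
Total = €2,646.4863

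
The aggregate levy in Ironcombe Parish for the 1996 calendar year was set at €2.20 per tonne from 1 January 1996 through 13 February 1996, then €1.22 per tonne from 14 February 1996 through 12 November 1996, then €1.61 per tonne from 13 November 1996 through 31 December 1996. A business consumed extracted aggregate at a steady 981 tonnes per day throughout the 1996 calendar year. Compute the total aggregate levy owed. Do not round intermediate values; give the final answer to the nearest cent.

€499,083.75

1 January – 13 February 1996: 44 days × 981 tonnes/day = 43,164 tonnes at €2.20/tonne → €94,960.80
14 February – 12 November 1996: 273 days × 981 tonnes/day = 267,813 tonnes at €1.22/tonne → €326,731.86
13 November – 31 December 1996: 49 days × 981 tonnes/day = 48,069 tonnes at €1.61/tonne → €77,391.09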